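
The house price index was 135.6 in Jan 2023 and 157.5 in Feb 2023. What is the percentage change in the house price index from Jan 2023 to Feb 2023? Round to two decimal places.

Change = (157.5 − 135.6) / 135.6 × 100
       = 21.9 / 135.6 × 100 = 16.1504%

16.15%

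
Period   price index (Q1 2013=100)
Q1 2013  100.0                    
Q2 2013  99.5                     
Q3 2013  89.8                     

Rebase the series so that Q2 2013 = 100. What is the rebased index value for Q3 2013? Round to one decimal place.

90.3

Rebased(Q3 2013) = 89.8 / 99.5 × 100 = 90.2513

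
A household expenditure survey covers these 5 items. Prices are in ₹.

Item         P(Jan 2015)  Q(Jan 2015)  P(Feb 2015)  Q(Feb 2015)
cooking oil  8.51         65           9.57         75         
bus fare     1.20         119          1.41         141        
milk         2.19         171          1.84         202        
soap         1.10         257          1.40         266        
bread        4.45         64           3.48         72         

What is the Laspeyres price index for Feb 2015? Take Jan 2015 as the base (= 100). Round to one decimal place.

Laspeyres price index uses base-period quantities as weights.
ΣP(Feb 2015)·Q(Jan 2015) = 9.57×65 + 1.41×119 + 1.84×171 + 1.40×257 + 3.48×64 = 622.05 + 167.79 + 314.64 + 359.8 + 222.72 = 1687
ΣP(Jan 2015)·Q(Jan 2015) = 8.51×65 + 1.20×119 + 2.19×171 + 1.10×257 + 4.45×64 = 553.15 + 142.8 + 374.49 + 282.7 + 284.8 = 1637.94
Index = 1687 / 1637.94 × 100 = 102.9952

103.0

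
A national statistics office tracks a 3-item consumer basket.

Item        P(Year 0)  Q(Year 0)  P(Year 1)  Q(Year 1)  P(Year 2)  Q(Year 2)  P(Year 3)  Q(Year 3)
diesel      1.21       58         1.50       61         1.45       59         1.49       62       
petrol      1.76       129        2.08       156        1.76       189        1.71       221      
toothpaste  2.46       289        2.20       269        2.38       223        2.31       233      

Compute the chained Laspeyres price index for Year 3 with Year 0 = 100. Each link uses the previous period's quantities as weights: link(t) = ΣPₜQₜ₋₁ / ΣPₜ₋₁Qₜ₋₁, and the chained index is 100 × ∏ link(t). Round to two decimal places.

95.52

Link Year 0→Year 1:
ΣP(Year 1)Q(Year 0) = 1.50×58 + 2.08×129 + 2.20×289 = 87 + 268.32 + 635.8 = 991.12
ΣP(Year 0)Q(Year 0) = 1.21×58 + 1.76×129 + 2.46×289 = 70.18 + 227.04 + 710.94 = 1008.16
link = 991.12/1008.16 = 0.983098
Link Year 1→Year 2:
ΣP(Year 2)Q(Year 1) = 1.45×61 + 1.76×156 + 2.38×269 = 88.45 + 274.56 + 640.22 = 1003.23
ΣP(Year 1)Q(Year 1) = 1.50×61 + 2.08×156 + 2.20×269 = 91.5 + 324.48 + 591.8 = 1007.78
link = 1003.23/1007.78 = 0.995485
Link Year 2→Year 3:
ΣP(Year 3)Q(Year 2) = 1.49×59 + 1.71×189 + 2.31×223 = 87.91 + 323.19 + 515.13 = 926.23
ΣP(Year 2)Q(Year 2) = 1.45×59 + 1.76×189 + 2.38×223 = 85.55 + 332.64 + 530.74 = 948.93
link = 926.23/948.93 = 0.976078
Chained index = 100 × 0.983098 × 0.995485 × 0.976078 = 95.5248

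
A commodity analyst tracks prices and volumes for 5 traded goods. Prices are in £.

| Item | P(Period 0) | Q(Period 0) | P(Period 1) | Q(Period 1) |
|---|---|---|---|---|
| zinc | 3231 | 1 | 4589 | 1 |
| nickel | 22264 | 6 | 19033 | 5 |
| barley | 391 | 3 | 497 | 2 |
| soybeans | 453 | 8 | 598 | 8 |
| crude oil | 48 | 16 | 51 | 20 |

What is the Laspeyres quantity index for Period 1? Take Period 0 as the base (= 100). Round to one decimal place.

84.2

Laspeyres quantity index uses base-period prices as weights.
ΣP(Period 0)·Q(Period 1) = 3231×1 + 22264×5 + 391×2 + 453×8 + 48×20 = 3231 + 111320 + 782 + 3624 + 960 = 119917
ΣP(Period 0)·Q(Period 0) = 3231×1 + 22264×6 + 391×3 + 453×8 + 48×16 = 3231 + 133584 + 1173 + 3624 + 768 = 142380
Index = 119917 / 142380 × 100 = 84.2232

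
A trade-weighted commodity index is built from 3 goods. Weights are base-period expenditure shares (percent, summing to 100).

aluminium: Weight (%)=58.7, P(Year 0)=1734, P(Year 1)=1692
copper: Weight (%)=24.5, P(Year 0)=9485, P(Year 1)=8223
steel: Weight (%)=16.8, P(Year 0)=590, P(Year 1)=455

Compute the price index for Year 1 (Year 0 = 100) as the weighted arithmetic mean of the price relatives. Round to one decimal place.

91.5

aluminium: 58.7 × (1692/1734) = 58.7 × 0.975779 = 57.2782
copper: 24.5 × (8223/9485) = 24.5 × 0.866948 = 21.2402
steel: 16.8 × (455/590) = 16.8 × 0.771186 = 12.9559
Index = Σ wᵢ·(p₁ᵢ/p₀ᵢ) = 57.2782 + 21.2402 + 12.9559 = 91.4744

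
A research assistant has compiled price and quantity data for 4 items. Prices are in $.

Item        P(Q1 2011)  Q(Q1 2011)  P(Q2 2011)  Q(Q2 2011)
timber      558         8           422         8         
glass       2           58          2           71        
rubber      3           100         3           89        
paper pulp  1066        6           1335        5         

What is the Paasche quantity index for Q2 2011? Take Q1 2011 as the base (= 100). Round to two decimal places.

Paasche quantity index uses current-period prices as weights.
ΣP(Q2 2011)·Q(Q2 2011) = 422×8 + 2×71 + 3×89 + 1335×5 = 3376 + 142 + 267 + 6675 = 10460
ΣP(Q2 2011)·Q(Q1 2011) = 422×8 + 2×58 + 3×100 + 1335×6 = 3376 + 116 + 300 + 8010 = 11802
Index = 10460 / 11802 × 100 = 88.6290

88.63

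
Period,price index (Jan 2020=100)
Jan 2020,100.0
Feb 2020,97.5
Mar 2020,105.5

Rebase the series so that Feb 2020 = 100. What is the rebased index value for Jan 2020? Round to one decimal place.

102.6

Rebased(Jan 2020) = 100.0 / 97.5 × 100 = 102.5641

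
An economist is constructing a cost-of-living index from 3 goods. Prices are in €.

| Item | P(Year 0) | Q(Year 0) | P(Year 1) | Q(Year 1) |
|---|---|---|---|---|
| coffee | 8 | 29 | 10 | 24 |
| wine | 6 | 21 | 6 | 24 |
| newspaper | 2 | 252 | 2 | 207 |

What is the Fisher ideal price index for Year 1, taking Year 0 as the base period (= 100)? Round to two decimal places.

Laspeyres component (base-period weights):
ΣP(Year 1)Q(Year 0) = 10×29 + 6×21 + 2×252 = 290 + 126 + 504 = 920
ΣP(Year 0)Q(Year 0) = 8×29 + 6×21 + 2×252 = 232 + 126 + 504 = 862
L = 920 / 862 × 100 = 106.7285
Paasche component (current-period weights):
ΣP(Year 1)Q(Year 1) = 10×24 + 6×24 + 2×207 = 240 + 144 + 414 = 798
ΣP(Year 0)Q(Year 1) = 8×24 + 6×24 + 2×207 = 192 + 144 + 414 = 750
P = 798 / 750 × 100 = 106.4000
Fisher = √(L × P) = √(106.7285 × 106.4000) = 106.5641

106.56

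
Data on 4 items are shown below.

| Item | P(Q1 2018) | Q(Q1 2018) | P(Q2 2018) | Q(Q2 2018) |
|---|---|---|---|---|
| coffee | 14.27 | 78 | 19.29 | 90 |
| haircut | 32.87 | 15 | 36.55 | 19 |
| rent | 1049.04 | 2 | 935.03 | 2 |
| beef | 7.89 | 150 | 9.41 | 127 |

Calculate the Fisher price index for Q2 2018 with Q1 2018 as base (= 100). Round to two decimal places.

109.43

Laspeyres component (base-period weights):
ΣP(Q2 2018)Q(Q1 2018) = 19.29×78 + 36.55×15 + 935.03×2 + 9.41×150 = 1504.62 + 548.25 + 1870.06 + 1411.5 = 5334.43
ΣP(Q1 2018)Q(Q1 2018) = 14.27×78 + 32.87×15 + 1049.04×2 + 7.89×150 = 1113.06 + 493.05 + 2098.08 + 1183.5 = 4887.69
L = 5334.43 / 4887.69 × 100 = 109.1401
Paasche component (current-period weights):
ΣP(Q2 2018)Q(Q2 2018) = 19.29×90 + 36.55×19 + 935.03×2 + 9.41×127 = 1736.1 + 694.45 + 1870.06 + 1195.07 = 5495.68
ΣP(Q1 2018)Q(Q2 2018) = 14.27×90 + 32.87×19 + 1049.04×2 + 7.89×127 = 1284.3 + 624.53 + 2098.08 + 1002.03 = 5008.94
P = 5495.68 / 5008.94 × 100 = 109.7174
Fisher = √(L × P) = √(109.1401 × 109.7174) = 109.4284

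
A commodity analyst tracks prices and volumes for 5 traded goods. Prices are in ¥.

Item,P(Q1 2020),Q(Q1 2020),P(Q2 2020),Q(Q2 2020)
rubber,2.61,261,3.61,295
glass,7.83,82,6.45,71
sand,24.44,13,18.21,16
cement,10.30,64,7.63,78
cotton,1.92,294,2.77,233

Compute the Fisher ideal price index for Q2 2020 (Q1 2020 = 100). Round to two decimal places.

Laspeyres component (base-period weights):
ΣP(Q2 2020)Q(Q1 2020) = 3.61×261 + 6.45×82 + 18.21×13 + 7.63×64 + 2.77×294 = 942.21 + 528.9 + 236.73 + 488.32 + 814.38 = 3010.54
ΣP(Q1 2020)Q(Q1 2020) = 2.61×261 + 7.83×82 + 24.44×13 + 10.30×64 + 1.92×294 = 681.21 + 642.06 + 317.72 + 659.2 + 564.48 = 2864.67
L = 3010.54 / 2864.67 × 100 = 105.0920
Paasche component (current-period weights):
ΣP(Q2 2020)Q(Q2 2020) = 3.61×295 + 6.45×71 + 18.21×16 + 7.63×78 + 2.77×233 = 1064.95 + 457.95 + 291.36 + 595.14 + 645.41 = 3054.81
ΣP(Q1 2020)Q(Q2 2020) = 2.61×295 + 7.83×71 + 24.44×16 + 10.30×78 + 1.92×233 = 769.95 + 555.93 + 391.04 + 803.4 + 447.36 = 2967.68
P = 3054.81 / 2967.68 × 100 = 102.9360
Fisher = √(L × P) = √(105.0920 × 102.9360) = 104.0084

104.01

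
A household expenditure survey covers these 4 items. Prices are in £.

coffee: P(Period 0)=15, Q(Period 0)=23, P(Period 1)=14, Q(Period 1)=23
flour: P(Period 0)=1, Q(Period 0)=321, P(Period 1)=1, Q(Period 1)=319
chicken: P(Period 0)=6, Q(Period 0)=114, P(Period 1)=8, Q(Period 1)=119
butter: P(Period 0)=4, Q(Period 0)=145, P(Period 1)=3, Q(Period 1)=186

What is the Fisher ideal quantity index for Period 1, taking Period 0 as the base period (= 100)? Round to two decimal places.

Laspeyres component (base-period weights):
ΣP(Period 0)Q(Period 1) = 15×23 + 1×319 + 6×119 + 4×186 = 345 + 319 + 714 + 744 = 2122
ΣP(Period 0)Q(Period 0) = 15×23 + 1×321 + 6×114 + 4×145 = 345 + 321 + 684 + 580 = 1930
L = 2122 / 1930 × 100 = 109.9482
Paasche component (current-period weights):
ΣP(Period 1)Q(Period 1) = 14×23 + 1×319 + 8×119 + 3×186 = 322 + 319 + 952 + 558 = 2151
ΣP(Period 1)Q(Period 0) = 14×23 + 1×321 + 8×114 + 3×145 = 322 + 321 + 912 + 435 = 1990
P = 2151 / 1990 × 100 = 108.0905
Fisher = √(L × P) = √(109.9482 × 108.0905) = 109.0154

109.02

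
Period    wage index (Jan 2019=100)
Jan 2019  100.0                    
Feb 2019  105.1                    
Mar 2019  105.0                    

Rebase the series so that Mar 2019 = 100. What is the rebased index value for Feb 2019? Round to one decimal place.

100.1

Rebased(Feb 2019) = 105.1 / 105.0 × 100 = 100.0952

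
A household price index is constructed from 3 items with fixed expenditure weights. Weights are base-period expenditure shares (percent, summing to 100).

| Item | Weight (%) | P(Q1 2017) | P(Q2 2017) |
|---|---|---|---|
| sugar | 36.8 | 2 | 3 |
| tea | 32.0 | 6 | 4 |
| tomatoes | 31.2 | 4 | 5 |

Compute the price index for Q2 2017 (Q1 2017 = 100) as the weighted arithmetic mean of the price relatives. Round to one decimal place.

115.5

sugar: 36.8 × (3/2) = 36.8 × 1.500000 = 55.2000
tea: 32.0 × (4/6) = 32.0 × 0.666667 = 21.3333
tomatoes: 31.2 × (5/4) = 31.2 × 1.250000 = 39.0000
Index = Σ wᵢ·(p₁ᵢ/p₀ᵢ) = 55.2000 + 21.3333 + 39.0000 = 115.5333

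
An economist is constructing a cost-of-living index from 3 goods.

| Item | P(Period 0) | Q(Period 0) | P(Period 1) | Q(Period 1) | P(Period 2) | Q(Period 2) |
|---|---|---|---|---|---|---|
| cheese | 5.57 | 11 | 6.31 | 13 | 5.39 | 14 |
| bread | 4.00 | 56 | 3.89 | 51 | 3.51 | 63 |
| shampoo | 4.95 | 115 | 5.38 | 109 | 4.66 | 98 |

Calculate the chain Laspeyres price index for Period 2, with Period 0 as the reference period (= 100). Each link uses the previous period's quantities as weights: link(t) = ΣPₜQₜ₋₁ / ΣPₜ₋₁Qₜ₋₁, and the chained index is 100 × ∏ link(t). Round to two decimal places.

92.59

Link Period 0→Period 1:
ΣP(Period 1)Q(Period 0) = 6.31×11 + 3.89×56 + 5.38×115 = 69.41 + 217.84 + 618.7 = 905.95
ΣP(Period 0)Q(Period 0) = 5.57×11 + 4.00×56 + 4.95×115 = 61.27 + 224 + 569.25 = 854.52
link = 905.95/854.52 = 1.060186
Link Period 1→Period 2:
ΣP(Period 2)Q(Period 1) = 5.39×13 + 3.51×51 + 4.66×109 = 70.07 + 179.01 + 507.94 = 757.02
ΣP(Period 1)Q(Period 1) = 6.31×13 + 3.89×51 + 5.38×109 = 82.03 + 198.39 + 586.42 = 866.84
link = 757.02/866.84 = 0.873310
Chained index = 100 × 1.060186 × 0.873310 = 92.5871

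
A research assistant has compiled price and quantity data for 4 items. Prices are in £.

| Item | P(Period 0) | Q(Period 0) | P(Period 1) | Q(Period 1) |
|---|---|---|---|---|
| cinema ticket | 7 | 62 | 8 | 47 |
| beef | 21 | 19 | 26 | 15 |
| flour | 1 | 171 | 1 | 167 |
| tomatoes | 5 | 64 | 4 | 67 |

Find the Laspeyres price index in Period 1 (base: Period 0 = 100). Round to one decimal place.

Laspeyres price index uses base-period quantities as weights.
ΣP(Period 1)·Q(Period 0) = 8×62 + 26×19 + 1×171 + 4×64 = 496 + 494 + 171 + 256 = 1417
ΣP(Period 0)·Q(Period 0) = 7×62 + 21×19 + 1×171 + 5×64 = 434 + 399 + 171 + 320 = 1324
Index = 1417 / 1324 × 100 = 107.0242

107.0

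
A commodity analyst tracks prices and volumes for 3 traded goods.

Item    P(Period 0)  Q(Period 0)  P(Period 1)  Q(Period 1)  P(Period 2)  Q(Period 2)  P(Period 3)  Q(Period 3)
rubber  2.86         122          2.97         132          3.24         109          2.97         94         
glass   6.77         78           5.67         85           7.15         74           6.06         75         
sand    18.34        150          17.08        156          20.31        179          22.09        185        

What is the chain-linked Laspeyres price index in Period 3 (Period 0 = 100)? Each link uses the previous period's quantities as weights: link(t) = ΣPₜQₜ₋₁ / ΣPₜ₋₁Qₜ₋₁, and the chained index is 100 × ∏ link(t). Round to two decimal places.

Link Period 0→Period 1:
ΣP(Period 1)Q(Period 0) = 2.97×122 + 5.67×78 + 17.08×150 = 362.34 + 442.26 + 2562 = 3366.6
ΣP(Period 0)Q(Period 0) = 2.86×122 + 6.77×78 + 18.34×150 = 348.92 + 528.06 + 2751 = 3627.98
link = 3366.6/3627.98 = 0.927954
Link Period 1→Period 2:
ΣP(Period 2)Q(Period 1) = 3.24×132 + 7.15×85 + 20.31×156 = 427.68 + 607.75 + 3168.36 = 4203.79
ΣP(Period 1)Q(Period 1) = 2.97×132 + 5.67×85 + 17.08×156 = 392.04 + 481.95 + 2664.48 = 3538.47
link = 4203.79/3538.47 = 1.188025
Link Period 2→Period 3:
ΣP(Period 3)Q(Period 2) = 2.97×109 + 6.06×74 + 22.09×179 = 323.73 + 448.44 + 3954.11 = 4726.28
ΣP(Period 2)Q(Period 2) = 3.24×109 + 7.15×74 + 20.31×179 = 353.16 + 529.1 + 3635.49 = 4517.75
link = 4726.28/4517.75 = 1.046158
Chained index = 100 × 0.927954 × 1.188025 × 1.046158 = 115.3319

115.33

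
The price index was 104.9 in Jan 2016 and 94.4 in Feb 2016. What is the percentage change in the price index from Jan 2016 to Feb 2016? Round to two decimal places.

Change = (94.4 − 104.9) / 104.9 × 100
       = -10.5 / 104.9 × 100 = -10.0095%

-10.01%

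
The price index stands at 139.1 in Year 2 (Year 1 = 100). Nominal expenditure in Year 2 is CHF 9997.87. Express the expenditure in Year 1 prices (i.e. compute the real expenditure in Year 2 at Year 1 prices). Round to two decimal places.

Real = Nominal ÷ (Index/100) = 9997.87 ÷ (139.1/100)
     = 9997.87 ÷ 1.391 = 7187.5413

7187.54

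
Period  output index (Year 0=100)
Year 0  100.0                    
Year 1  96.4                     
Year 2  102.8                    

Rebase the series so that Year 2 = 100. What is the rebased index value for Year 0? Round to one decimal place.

97.3

Rebased(Year 0) = 100.0 / 102.8 × 100 = 97.2763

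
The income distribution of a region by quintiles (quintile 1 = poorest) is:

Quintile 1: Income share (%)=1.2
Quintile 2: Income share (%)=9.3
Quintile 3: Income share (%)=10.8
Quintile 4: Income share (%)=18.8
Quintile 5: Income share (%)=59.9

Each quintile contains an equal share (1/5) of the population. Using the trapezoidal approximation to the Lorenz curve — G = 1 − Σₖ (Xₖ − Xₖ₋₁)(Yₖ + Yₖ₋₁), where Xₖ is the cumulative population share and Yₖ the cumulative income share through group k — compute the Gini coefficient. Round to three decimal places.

0.508

Cumulative income shares Yₖ: 0.0120, 0.1050, 0.2130, 0.4010, 1.0000
Σ (Xₖ−Xₖ₋₁)(Yₖ+Yₖ₋₁) = (1/5)(0.0120+0.0000) + (1/5)(0.1050+0.0120) + (1/5)(0.2130+0.1050) + (1/5)(0.4010+0.2130) + (1/5)(1.0000+0.4010)
  = 0.0024 + 0.0234 + 0.0636 + 0.1228 + 0.2802 = 0.4924
G = 1 − 0.4924 = 0.5076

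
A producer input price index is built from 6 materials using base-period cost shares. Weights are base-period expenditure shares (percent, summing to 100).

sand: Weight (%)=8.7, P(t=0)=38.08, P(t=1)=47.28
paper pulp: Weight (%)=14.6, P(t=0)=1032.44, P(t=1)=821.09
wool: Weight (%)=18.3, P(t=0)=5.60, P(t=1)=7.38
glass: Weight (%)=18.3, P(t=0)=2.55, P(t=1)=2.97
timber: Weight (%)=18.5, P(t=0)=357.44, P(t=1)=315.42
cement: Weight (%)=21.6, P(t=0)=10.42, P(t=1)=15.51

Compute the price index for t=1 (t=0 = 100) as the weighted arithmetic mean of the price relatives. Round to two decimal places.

116.32

sand: 8.7 × (47.28/38.08) = 8.7 × 1.241597 = 10.8019
paper pulp: 14.6 × (821.09/1032.44) = 14.6 × 0.795291 = 11.6112
wool: 18.3 × (7.38/5.60) = 18.3 × 1.317857 = 24.1168
glass: 18.3 × (2.97/2.55) = 18.3 × 1.164706 = 21.3141
timber: 18.5 × (315.42/357.44) = 18.5 × 0.882442 = 16.3252
cement: 21.6 × (15.51/10.42) = 21.6 × 1.488484 = 32.1512
Index = Σ wᵢ·(p₁ᵢ/p₀ᵢ) = 10.8019 + 11.6112 + 24.1168 + 21.3141 + 16.3252 + 32.1512 = 116.3205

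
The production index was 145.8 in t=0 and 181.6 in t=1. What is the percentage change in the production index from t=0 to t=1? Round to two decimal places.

24.55%

Change = (181.6 − 145.8) / 145.8 × 100
       = 35.8 / 145.8 × 100 = 24.5542%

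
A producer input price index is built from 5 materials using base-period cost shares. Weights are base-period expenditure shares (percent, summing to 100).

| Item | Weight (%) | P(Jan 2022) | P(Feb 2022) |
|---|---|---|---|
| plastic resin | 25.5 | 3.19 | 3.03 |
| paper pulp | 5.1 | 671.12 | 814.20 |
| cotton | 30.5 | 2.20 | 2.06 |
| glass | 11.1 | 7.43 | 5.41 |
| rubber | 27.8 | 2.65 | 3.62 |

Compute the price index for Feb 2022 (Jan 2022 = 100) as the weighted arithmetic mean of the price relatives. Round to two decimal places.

plastic resin: 25.5 × (3.03/3.19) = 25.5 × 0.949843 = 24.2210
paper pulp: 5.1 × (814.20/671.12) = 5.1 × 1.213196 = 6.1873
cotton: 30.5 × (2.06/2.20) = 30.5 × 0.936364 = 28.5591
glass: 11.1 × (5.41/7.43) = 11.1 × 0.728129 = 8.0822
rubber: 27.8 × (3.62/2.65) = 27.8 × 1.366038 = 37.9758
Index = Σ wᵢ·(p₁ᵢ/p₀ᵢ) = 24.2210 + 6.1873 + 28.5591 + 8.0822 + 37.9758 = 105.0255

105.03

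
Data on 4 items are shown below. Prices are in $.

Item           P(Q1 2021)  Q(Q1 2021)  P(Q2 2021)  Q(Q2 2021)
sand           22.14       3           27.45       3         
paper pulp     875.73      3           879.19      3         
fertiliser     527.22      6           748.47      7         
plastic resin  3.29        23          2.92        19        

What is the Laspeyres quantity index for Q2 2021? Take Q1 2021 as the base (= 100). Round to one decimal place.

108.7

Laspeyres quantity index uses base-period prices as weights.
ΣP(Q1 2021)·Q(Q2 2021) = 22.14×3 + 875.73×3 + 527.22×7 + 3.29×19 = 66.42 + 2627.19 + 3690.54 + 62.51 = 6446.66
ΣP(Q1 2021)·Q(Q1 2021) = 22.14×3 + 875.73×3 + 527.22×6 + 3.29×23 = 66.42 + 2627.19 + 3163.32 + 75.67 = 5932.6
Index = 6446.66 / 5932.6 × 100 = 108.6650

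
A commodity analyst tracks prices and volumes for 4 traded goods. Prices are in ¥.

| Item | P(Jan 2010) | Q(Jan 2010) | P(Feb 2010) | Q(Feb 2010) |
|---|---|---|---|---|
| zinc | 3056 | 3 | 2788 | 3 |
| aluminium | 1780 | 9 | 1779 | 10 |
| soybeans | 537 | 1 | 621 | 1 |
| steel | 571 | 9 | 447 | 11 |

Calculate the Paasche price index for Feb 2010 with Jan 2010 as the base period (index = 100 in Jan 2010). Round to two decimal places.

93.80

Paasche price index uses current-period quantities as weights.
ΣP(Feb 2010)·Q(Feb 2010) = 2788×3 + 1779×10 + 621×1 + 447×11 = 8364 + 17790 + 621 + 4917 = 31692
ΣP(Jan 2010)·Q(Feb 2010) = 3056×3 + 1780×10 + 537×1 + 571×11 = 9168 + 17800 + 537 + 6281 = 33786
Index = 31692 / 33786 × 100 = 93.8022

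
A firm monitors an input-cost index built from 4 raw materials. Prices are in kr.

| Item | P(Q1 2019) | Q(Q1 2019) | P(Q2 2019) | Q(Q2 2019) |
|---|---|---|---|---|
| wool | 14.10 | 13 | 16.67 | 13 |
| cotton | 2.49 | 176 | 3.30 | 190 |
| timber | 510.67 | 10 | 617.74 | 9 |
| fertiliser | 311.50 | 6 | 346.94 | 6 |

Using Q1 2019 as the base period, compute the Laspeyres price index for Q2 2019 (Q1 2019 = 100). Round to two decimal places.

119.21

Laspeyres price index uses base-period quantities as weights.
ΣP(Q2 2019)·Q(Q1 2019) = 16.67×13 + 3.30×176 + 617.74×10 + 346.94×6 = 216.71 + 580.8 + 6177.4 + 2081.64 = 9056.55
ΣP(Q1 2019)·Q(Q1 2019) = 14.10×13 + 2.49×176 + 510.67×10 + 311.50×6 = 183.3 + 438.24 + 5106.7 + 1869 = 7597.24
Index = 9056.55 / 7597.24 × 100 = 119.2084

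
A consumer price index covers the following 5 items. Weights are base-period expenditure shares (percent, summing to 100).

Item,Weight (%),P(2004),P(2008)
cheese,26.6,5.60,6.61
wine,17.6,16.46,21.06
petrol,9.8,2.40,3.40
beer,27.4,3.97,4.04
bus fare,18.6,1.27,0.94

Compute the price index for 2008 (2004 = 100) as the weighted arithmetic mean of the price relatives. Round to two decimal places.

cheese: 26.6 × (6.61/5.60) = 26.6 × 1.180357 = 31.3975
wine: 17.6 × (21.06/16.46) = 17.6 × 1.279465 = 22.5186
petrol: 9.8 × (3.40/2.40) = 9.8 × 1.416667 = 13.8833
beer: 27.4 × (4.04/3.97) = 27.4 × 1.017632 = 27.8831
bus fare: 18.6 × (0.94/1.27) = 18.6 × 0.740157 = 13.7669
Index = Σ wᵢ·(p₁ᵢ/p₀ᵢ) = 31.3975 + 22.5186 + 13.8833 + 27.8831 + 13.7669 = 109.4495

109.45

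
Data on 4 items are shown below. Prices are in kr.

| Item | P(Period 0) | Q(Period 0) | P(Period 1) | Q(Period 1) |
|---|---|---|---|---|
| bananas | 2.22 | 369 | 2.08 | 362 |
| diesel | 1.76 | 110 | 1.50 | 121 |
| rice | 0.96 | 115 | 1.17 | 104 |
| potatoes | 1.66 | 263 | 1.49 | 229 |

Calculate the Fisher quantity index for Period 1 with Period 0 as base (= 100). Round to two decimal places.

95.86

Laspeyres component (base-period weights):
ΣP(Period 0)Q(Period 1) = 2.22×362 + 1.76×121 + 0.96×104 + 1.66×229 = 803.64 + 212.96 + 99.84 + 380.14 = 1496.58
ΣP(Period 0)Q(Period 0) = 2.22×369 + 1.76×110 + 0.96×115 + 1.66×263 = 819.18 + 193.6 + 110.4 + 436.58 = 1559.76
L = 1496.58 / 1559.76 × 100 = 95.9494
Paasche component (current-period weights):
ΣP(Period 1)Q(Period 1) = 2.08×362 + 1.50×121 + 1.17×104 + 1.49×229 = 752.96 + 181.5 + 121.68 + 341.21 = 1397.35
ΣP(Period 1)Q(Period 0) = 2.08×369 + 1.50×110 + 1.17×115 + 1.49×263 = 767.52 + 165 + 134.55 + 391.87 = 1458.94
P = 1397.35 / 1458.94 × 100 = 95.7784
Fisher = √(L × P) = √(95.9494 × 95.7784) = 95.8639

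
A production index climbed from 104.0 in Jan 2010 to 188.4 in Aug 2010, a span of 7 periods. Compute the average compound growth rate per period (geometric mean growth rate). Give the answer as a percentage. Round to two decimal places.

Growth factor = (188.4/104.0)^(1/7) = (1.811538)^(1/7) = 1.088589
Growth rate = 1.088589 − 1 = 0.088589 = 8.8589%

8.86%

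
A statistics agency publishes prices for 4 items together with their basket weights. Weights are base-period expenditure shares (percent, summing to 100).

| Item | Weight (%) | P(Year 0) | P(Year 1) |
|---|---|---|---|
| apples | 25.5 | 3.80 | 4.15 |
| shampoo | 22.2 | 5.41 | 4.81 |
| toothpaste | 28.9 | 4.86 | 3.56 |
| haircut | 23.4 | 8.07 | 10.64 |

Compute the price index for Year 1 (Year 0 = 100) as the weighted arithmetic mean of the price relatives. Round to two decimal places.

apples: 25.5 × (4.15/3.80) = 25.5 × 1.092105 = 27.8487
shampoo: 22.2 × (4.81/5.41) = 22.2 × 0.889094 = 19.7379
toothpaste: 28.9 × (3.56/4.86) = 28.9 × 0.732510 = 21.1695
haircut: 23.4 × (10.64/8.07) = 23.4 × 1.318463 = 30.8520
Index = Σ wᵢ·(p₁ᵢ/p₀ᵢ) = 27.8487 + 19.7379 + 21.1695 + 30.8520 = 99.6082

99.61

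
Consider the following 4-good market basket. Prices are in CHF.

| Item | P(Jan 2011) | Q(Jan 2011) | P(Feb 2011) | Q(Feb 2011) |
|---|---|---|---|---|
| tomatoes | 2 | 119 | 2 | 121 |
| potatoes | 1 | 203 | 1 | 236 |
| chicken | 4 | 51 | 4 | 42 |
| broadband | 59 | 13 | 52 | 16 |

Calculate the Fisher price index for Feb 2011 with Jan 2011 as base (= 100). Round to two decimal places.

Laspeyres component (base-period weights):
ΣP(Feb 2011)Q(Jan 2011) = 2×119 + 1×203 + 4×51 + 52×13 = 238 + 203 + 204 + 676 = 1321
ΣP(Jan 2011)Q(Jan 2011) = 2×119 + 1×203 + 4×51 + 59×13 = 238 + 203 + 204 + 767 = 1412
L = 1321 / 1412 × 100 = 93.5552
Paasche component (current-period weights):
ΣP(Feb 2011)Q(Feb 2011) = 2×121 + 1×236 + 4×42 + 52×16 = 242 + 236 + 168 + 832 = 1478
ΣP(Jan 2011)Q(Feb 2011) = 2×121 + 1×236 + 4×42 + 59×16 = 242 + 236 + 168 + 944 = 1590
P = 1478 / 1590 × 100 = 92.9560
Fisher = √(L × P) = √(93.5552 × 92.9560) = 93.2551

93.26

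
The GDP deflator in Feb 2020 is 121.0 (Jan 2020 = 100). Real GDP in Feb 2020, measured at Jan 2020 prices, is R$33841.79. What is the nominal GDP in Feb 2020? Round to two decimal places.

Nominal = Real × (Index/100) = 33841.79 × (121.0/100)
        = 33841.79 × 1.210 = 40948.5659

40948.57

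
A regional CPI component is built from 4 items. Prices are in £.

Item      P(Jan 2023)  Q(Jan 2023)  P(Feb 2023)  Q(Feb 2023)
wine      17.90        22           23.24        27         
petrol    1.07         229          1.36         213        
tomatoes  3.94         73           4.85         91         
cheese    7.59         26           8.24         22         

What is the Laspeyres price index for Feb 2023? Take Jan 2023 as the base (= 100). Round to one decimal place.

123.8

Laspeyres price index uses base-period quantities as weights.
ΣP(Feb 2023)·Q(Jan 2023) = 23.24×22 + 1.36×229 + 4.85×73 + 8.24×26 = 511.28 + 311.44 + 354.05 + 214.24 = 1391.01
ΣP(Jan 2023)·Q(Jan 2023) = 17.90×22 + 1.07×229 + 3.94×73 + 7.59×26 = 393.8 + 245.03 + 287.62 + 197.34 = 1123.79
Index = 1391.01 / 1123.79 × 100 = 123.7785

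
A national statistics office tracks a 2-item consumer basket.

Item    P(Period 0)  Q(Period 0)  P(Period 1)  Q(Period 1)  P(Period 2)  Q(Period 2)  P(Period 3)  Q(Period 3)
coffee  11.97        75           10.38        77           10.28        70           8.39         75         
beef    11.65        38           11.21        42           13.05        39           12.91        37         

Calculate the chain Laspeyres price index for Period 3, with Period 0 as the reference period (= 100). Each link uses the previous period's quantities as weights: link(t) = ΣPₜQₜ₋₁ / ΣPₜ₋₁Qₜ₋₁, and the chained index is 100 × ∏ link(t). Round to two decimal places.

Link Period 0→Period 1:
ΣP(Period 1)Q(Period 0) = 10.38×75 + 11.21×38 = 778.5 + 425.98 = 1204.48
ΣP(Period 0)Q(Period 0) = 11.97×75 + 11.65×38 = 897.75 + 442.7 = 1340.45
link = 1204.48/1340.45 = 0.898564
Link Period 1→Period 2:
ΣP(Period 2)Q(Period 1) = 10.28×77 + 13.05×42 = 791.56 + 548.1 = 1339.66
ΣP(Period 1)Q(Period 1) = 10.38×77 + 11.21×42 = 799.26 + 470.82 = 1270.08
link = 1339.66/1270.08 = 1.054784
Link Period 2→Period 3:
ΣP(Period 3)Q(Period 2) = 8.39×70 + 12.91×39 = 587.3 + 503.49 = 1090.79
ΣP(Period 2)Q(Period 2) = 10.28×70 + 13.05×39 = 719.6 + 508.95 = 1228.55
link = 1090.79/1228.55 = 0.887868
Chained index = 100 × 0.898564 × 1.054784 × 0.887868 = 84.1513

84.15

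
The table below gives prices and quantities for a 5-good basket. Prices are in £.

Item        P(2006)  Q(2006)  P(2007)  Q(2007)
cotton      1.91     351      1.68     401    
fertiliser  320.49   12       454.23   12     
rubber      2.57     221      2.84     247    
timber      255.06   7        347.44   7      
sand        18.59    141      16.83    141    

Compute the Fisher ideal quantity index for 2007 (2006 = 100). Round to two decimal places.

Laspeyres component (base-period weights):
ΣP(2006)Q(2007) = 1.91×401 + 320.49×12 + 2.57×247 + 255.06×7 + 18.59×141 = 765.91 + 3845.88 + 634.79 + 1785.42 + 2621.19 = 9653.19
ΣP(2006)Q(2006) = 1.91×351 + 320.49×12 + 2.57×221 + 255.06×7 + 18.59×141 = 670.41 + 3845.88 + 567.97 + 1785.42 + 2621.19 = 9490.87
L = 9653.19 / 9490.87 × 100 = 101.7103
Paasche component (current-period weights):
ΣP(2007)Q(2007) = 1.68×401 + 454.23×12 + 2.84×247 + 347.44×7 + 16.83×141 = 673.68 + 5450.76 + 701.48 + 2432.08 + 2373.03 = 11631.03
ΣP(2007)Q(2006) = 1.68×351 + 454.23×12 + 2.84×221 + 347.44×7 + 16.83×141 = 589.68 + 5450.76 + 627.64 + 2432.08 + 2373.03 = 11473.19
P = 11631.03 / 11473.19 × 100 = 101.3757
Fisher = √(L × P) = √(101.7103 × 101.3757) = 101.5429

101.54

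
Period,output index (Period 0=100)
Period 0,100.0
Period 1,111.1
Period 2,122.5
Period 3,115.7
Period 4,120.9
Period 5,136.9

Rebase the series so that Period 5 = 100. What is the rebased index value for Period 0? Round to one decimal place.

Rebased(Period 0) = 100.0 / 136.9 × 100 = 73.0460

73.0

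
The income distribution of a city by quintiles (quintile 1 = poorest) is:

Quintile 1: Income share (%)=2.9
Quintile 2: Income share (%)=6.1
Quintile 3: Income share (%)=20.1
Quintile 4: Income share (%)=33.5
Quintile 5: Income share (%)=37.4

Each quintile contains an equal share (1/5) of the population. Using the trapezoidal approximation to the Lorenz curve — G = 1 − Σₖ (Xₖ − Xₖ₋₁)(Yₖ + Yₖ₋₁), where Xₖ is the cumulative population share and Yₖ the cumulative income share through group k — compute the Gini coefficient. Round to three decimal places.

Cumulative income shares Yₖ: 0.0290, 0.0900, 0.2910, 0.6260, 1.0000
Σ (Xₖ−Xₖ₋₁)(Yₖ+Yₖ₋₁) = (1/5)(0.0290+0.0000) + (1/5)(0.0900+0.0290) + (1/5)(0.2910+0.0900) + (1/5)(0.6260+0.2910) + (1/5)(1.0000+0.6260)
  = 0.0058 + 0.0238 + 0.0762 + 0.1834 + 0.3252 = 0.6144
G = 1 − 0.6144 = 0.3856

0.386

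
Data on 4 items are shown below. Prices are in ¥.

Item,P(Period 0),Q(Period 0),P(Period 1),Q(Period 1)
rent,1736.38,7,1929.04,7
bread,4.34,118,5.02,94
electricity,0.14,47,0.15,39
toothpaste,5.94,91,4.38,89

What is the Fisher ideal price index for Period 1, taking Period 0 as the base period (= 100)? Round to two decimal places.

Laspeyres component (base-period weights):
ΣP(Period 1)Q(Period 0) = 1929.04×7 + 5.02×118 + 0.15×47 + 4.38×91 = 13503.28 + 592.36 + 7.05 + 398.58 = 14501.27
ΣP(Period 0)Q(Period 0) = 1736.38×7 + 4.34×118 + 0.14×47 + 5.94×91 = 12154.66 + 512.12 + 6.58 + 540.54 = 13213.9
L = 14501.27 / 13213.9 × 100 = 109.7425
Paasche component (current-period weights):
ΣP(Period 1)Q(Period 1) = 1929.04×7 + 5.02×94 + 0.15×39 + 4.38×89 = 13503.28 + 471.88 + 5.85 + 389.82 = 14370.83
ΣP(Period 0)Q(Period 1) = 1736.38×7 + 4.34×94 + 0.14×39 + 5.94×89 = 12154.66 + 407.96 + 5.46 + 528.66 = 13096.74
P = 14370.83 / 13096.74 × 100 = 109.7283
Fisher = √(L × P) = √(109.7425 × 109.7283) = 109.7354

109.74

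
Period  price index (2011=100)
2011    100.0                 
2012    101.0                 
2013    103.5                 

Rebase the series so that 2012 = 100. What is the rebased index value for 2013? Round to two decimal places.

Rebased(2013) = 103.5 / 101.0 × 100 = 102.4752

102.48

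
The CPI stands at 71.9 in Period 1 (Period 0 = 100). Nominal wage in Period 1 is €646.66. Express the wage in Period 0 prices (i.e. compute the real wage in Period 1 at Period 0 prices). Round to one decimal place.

899.4

Real = Nominal ÷ (Index/100) = 646.66 ÷ (71.9/100)
     = 646.66 ÷ 0.719 = 899.3880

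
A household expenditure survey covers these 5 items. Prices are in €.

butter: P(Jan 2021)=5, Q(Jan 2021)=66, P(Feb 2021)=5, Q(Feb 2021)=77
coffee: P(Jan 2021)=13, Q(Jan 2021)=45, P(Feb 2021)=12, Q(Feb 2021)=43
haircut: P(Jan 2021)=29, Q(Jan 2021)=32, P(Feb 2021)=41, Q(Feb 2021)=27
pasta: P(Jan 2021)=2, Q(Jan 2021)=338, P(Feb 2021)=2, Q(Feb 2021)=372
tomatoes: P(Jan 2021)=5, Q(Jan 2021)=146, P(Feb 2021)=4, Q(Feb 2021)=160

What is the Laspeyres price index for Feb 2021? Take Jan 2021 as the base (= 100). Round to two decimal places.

Laspeyres price index uses base-period quantities as weights.
ΣP(Feb 2021)·Q(Jan 2021) = 5×66 + 12×45 + 41×32 + 2×338 + 4×146 = 330 + 540 + 1312 + 676 + 584 = 3442
ΣP(Jan 2021)·Q(Jan 2021) = 5×66 + 13×45 + 29×32 + 2×338 + 5×146 = 330 + 585 + 928 + 676 + 730 = 3249
Index = 3442 / 3249 × 100 = 105.9403

105.94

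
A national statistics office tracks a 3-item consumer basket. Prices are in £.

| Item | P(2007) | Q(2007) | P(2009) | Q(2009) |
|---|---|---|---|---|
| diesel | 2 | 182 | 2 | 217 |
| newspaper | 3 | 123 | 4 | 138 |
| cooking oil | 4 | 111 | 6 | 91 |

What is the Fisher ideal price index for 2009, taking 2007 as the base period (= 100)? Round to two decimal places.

127.85

Laspeyres component (base-period weights):
ΣP(2009)Q(2007) = 2×182 + 4×123 + 6×111 = 364 + 492 + 666 = 1522
ΣP(2007)Q(2007) = 2×182 + 3×123 + 4×111 = 364 + 369 + 444 = 1177
L = 1522 / 1177 × 100 = 129.3118
Paasche component (current-period weights):
ΣP(2009)Q(2009) = 2×217 + 4×138 + 6×91 = 434 + 552 + 546 = 1532
ΣP(2007)Q(2009) = 2×217 + 3×138 + 4×91 = 434 + 414 + 364 = 1212
P = 1532 / 1212 × 100 = 126.4026
Fisher = √(L × P) = √(129.3118 × 126.4026) = 127.8490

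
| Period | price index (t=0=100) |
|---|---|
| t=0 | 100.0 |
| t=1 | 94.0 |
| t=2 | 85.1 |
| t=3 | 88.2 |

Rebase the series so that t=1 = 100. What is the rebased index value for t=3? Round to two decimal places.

Rebased(t=3) = 88.2 / 94.0 × 100 = 93.8298

93.83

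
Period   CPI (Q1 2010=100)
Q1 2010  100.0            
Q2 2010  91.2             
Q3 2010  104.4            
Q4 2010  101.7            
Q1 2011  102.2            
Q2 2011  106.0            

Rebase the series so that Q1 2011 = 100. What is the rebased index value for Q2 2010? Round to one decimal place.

89.2

Rebased(Q2 2010) = 91.2 / 102.2 × 100 = 89.2368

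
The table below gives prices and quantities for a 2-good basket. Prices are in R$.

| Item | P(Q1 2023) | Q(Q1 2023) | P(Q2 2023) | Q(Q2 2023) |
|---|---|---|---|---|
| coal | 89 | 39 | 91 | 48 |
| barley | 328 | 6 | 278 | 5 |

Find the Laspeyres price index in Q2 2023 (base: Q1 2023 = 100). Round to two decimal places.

Laspeyres price index uses base-period quantities as weights.
ΣP(Q2 2023)·Q(Q1 2023) = 91×39 + 278×6 = 3549 + 1668 = 5217
ΣP(Q1 2023)·Q(Q1 2023) = 89×39 + 328×6 = 3471 + 1968 = 5439
Index = 5217 / 5439 × 100 = 95.9184

95.92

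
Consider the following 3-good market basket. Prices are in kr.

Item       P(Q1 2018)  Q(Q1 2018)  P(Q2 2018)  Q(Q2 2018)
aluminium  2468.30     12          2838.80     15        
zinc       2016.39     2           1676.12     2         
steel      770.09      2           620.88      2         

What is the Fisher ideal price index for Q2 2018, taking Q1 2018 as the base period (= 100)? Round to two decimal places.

Laspeyres component (base-period weights):
ΣP(Q2 2018)Q(Q1 2018) = 2838.80×12 + 1676.12×2 + 620.88×2 = 34065.6 + 3352.24 + 1241.76 = 38659.6
ΣP(Q1 2018)Q(Q1 2018) = 2468.30×12 + 2016.39×2 + 770.09×2 = 29619.6 + 4032.78 + 1540.18 = 35192.56
L = 38659.6 / 35192.56 × 100 = 109.8516
Paasche component (current-period weights):
ΣP(Q2 2018)Q(Q2 2018) = 2838.80×15 + 1676.12×2 + 620.88×2 = 42582 + 3352.24 + 1241.76 = 47176
ΣP(Q1 2018)Q(Q2 2018) = 2468.30×15 + 2016.39×2 + 770.09×2 = 37024.5 + 4032.78 + 1540.18 = 42597.46
P = 47176 / 42597.46 × 100 = 110.7484
Fisher = √(L × P) = √(109.8516 × 110.7484) = 110.2991

110.30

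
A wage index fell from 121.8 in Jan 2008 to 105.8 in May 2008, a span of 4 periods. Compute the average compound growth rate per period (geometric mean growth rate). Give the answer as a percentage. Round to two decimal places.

-3.46%

Growth factor = (105.8/121.8)^(1/4) = (0.868637)^(1/4) = 0.965405
Growth rate = 0.965405 − 1 = -0.034595 = -3.4595%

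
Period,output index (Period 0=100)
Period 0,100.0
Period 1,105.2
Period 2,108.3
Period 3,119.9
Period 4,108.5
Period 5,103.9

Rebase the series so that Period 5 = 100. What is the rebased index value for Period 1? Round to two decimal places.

101.25

Rebased(Period 1) = 105.2 / 103.9 × 100 = 101.2512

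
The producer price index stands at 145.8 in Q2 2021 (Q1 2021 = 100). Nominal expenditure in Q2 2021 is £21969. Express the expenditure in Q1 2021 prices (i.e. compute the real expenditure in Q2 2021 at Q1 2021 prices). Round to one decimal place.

15067.9

Real = Nominal ÷ (Index/100) = 21969 ÷ (145.8/100)
     = 21969 ÷ 1.458 = 15067.9012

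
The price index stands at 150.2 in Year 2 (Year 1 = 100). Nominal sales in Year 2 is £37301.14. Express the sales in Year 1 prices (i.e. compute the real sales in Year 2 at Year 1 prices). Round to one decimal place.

24834.3

Real = Nominal ÷ (Index/100) = 37301.14 ÷ (150.2/100)
     = 37301.14 ÷ 1.502 = 24834.3142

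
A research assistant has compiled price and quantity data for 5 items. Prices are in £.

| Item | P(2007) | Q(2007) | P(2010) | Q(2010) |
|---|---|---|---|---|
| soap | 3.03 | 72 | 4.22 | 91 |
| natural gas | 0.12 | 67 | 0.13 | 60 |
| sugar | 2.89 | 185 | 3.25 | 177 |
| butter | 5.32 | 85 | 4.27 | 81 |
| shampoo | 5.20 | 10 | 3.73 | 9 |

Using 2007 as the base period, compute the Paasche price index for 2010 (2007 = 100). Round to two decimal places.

Paasche price index uses current-period quantities as weights.
ΣP(2010)·Q(2010) = 4.22×91 + 0.13×60 + 3.25×177 + 4.27×81 + 3.73×9 = 384.02 + 7.8 + 575.25 + 345.87 + 33.57 = 1346.51
ΣP(2007)·Q(2010) = 3.03×91 + 0.12×60 + 2.89×177 + 5.32×81 + 5.20×9 = 275.73 + 7.2 + 511.53 + 430.92 + 46.8 = 1272.18
Index = 1346.51 / 1272.18 × 100 = 105.8427

105.84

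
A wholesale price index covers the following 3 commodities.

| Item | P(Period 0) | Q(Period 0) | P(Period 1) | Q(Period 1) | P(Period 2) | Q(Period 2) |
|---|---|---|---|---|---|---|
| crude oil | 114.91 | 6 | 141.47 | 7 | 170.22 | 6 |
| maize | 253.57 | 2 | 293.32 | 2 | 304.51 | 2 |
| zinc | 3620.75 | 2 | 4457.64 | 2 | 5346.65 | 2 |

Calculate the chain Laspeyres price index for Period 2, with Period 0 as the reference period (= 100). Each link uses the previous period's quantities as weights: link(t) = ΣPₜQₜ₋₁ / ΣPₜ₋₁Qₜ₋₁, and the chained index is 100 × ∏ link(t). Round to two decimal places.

Link Period 0→Period 1:
ΣP(Period 1)Q(Period 0) = 141.47×6 + 293.32×2 + 4457.64×2 = 848.82 + 586.64 + 8915.28 = 10350.74
ΣP(Period 0)Q(Period 0) = 114.91×6 + 253.57×2 + 3620.75×2 = 689.46 + 507.14 + 7241.5 = 8438.1
link = 10350.74/8438.1 = 1.226667
Link Period 1→Period 2:
ΣP(Period 2)Q(Period 1) = 170.22×7 + 304.51×2 + 5346.65×2 = 1191.54 + 609.02 + 10693.3 = 12493.86
ΣP(Period 1)Q(Period 1) = 141.47×7 + 293.32×2 + 4457.64×2 = 990.29 + 586.64 + 8915.28 = 10492.21
link = 12493.86/10492.21 = 1.190775
Chained index = 100 × 1.226667 × 1.190775 = 146.0684

146.07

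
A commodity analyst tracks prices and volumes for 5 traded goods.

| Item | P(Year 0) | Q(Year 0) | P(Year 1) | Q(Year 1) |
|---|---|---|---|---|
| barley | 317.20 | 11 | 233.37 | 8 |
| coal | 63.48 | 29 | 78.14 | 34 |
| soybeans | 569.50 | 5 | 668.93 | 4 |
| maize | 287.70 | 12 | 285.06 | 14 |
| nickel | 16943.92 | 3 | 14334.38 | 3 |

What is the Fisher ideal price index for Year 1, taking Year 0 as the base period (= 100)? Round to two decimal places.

Laspeyres component (base-period weights):
ΣP(Year 1)Q(Year 0) = 233.37×11 + 78.14×29 + 668.93×5 + 285.06×12 + 14334.38×3 = 2567.07 + 2266.06 + 3344.65 + 3420.72 + 43003.14 = 54601.64
ΣP(Year 0)Q(Year 0) = 317.20×11 + 63.48×29 + 569.50×5 + 287.70×12 + 16943.92×3 = 3489.2 + 1840.92 + 2847.5 + 3452.4 + 50831.76 = 62461.78
L = 54601.64 / 62461.78 × 100 = 87.4161
Paasche component (current-period weights):
ΣP(Year 1)Q(Year 1) = 233.37×8 + 78.14×34 + 668.93×4 + 285.06×14 + 14334.38×3 = 1866.96 + 2656.76 + 2675.72 + 3990.84 + 43003.14 = 54193.42
ΣP(Year 0)Q(Year 1) = 317.20×8 + 63.48×34 + 569.50×4 + 287.70×14 + 16943.92×3 = 2537.6 + 2158.32 + 2278 + 4027.8 + 50831.76 = 61833.48
P = 54193.42 / 61833.48 × 100 = 87.6441
Fisher = √(L × P) = √(87.4161 × 87.6441) = 87.5300

87.53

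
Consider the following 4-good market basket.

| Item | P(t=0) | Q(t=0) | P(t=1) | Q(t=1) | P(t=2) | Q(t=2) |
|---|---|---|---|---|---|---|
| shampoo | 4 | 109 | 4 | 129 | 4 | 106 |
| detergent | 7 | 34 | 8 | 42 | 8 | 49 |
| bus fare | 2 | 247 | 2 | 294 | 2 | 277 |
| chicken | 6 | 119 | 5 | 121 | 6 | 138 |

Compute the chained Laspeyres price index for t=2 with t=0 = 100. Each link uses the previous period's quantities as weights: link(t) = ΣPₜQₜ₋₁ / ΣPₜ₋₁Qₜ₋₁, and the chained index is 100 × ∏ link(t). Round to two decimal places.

Link t=0→t=1:
ΣP(t=1)Q(t=0) = 4×109 + 8×34 + 2×247 + 5×119 = 436 + 272 + 494 + 595 = 1797
ΣP(t=0)Q(t=0) = 4×109 + 7×34 + 2×247 + 6×119 = 436 + 238 + 494 + 714 = 1882
link = 1797/1882 = 0.954835
Link t=1→t=2:
ΣP(t=2)Q(t=1) = 4×129 + 8×42 + 2×294 + 6×121 = 516 + 336 + 588 + 726 = 2166
ΣP(t=1)Q(t=1) = 4×129 + 8×42 + 2×294 + 5×121 = 516 + 336 + 588 + 605 = 2045
link = 2166/2045 = 1.059169
Chained index = 100 × 0.954835 × 1.059169 = 101.1332

101.13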